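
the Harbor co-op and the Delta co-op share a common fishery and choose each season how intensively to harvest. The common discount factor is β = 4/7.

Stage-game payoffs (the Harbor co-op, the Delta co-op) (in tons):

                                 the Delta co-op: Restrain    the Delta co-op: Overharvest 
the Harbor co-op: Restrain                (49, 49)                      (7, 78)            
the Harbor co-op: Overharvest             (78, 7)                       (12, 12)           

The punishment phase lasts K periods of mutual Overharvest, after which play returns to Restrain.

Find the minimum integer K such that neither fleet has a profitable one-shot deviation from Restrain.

2

IC: β(1−β^K)/(1−β) ≥ (78−49)/(49−12) = 29/37.
With β = 4/7: need 1 − β^K ≥ 29/37·(1−4/7)/(4/7), i.e. β^K ≤ 0.4122.
Since (4/7)^1 = 0.5714 and (4/7)^2 = 0.3265, the smallest such K is 2.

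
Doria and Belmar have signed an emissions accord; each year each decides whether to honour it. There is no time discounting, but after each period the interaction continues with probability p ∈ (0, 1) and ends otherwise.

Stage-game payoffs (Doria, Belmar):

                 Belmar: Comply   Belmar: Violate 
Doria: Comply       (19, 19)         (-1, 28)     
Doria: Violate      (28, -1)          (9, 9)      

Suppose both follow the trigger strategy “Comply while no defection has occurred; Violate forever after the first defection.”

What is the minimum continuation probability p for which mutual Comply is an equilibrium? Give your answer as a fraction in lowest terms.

Expected cooperation value is 19 + p·19 + p²·19 + … = 19/(1−p); deviation gives 28 + p·9/(1−p).
19 ≥ 28(1−p) + 9p ⇒ 19p ≥ 9 ⇒ p ≥ 9/19.

9/19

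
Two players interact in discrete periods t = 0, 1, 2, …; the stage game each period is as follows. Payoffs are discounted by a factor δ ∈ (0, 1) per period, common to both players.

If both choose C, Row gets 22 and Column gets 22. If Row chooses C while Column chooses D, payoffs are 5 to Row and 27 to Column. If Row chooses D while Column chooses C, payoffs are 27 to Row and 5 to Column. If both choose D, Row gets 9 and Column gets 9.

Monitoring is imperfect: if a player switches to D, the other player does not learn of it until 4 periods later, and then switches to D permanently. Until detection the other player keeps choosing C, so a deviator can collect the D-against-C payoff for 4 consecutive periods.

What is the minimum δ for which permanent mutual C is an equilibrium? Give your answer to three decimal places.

A deviator earns 27 for 4 periods, then 9 forever; cooperating earns 22 forever. Multiplying the IC by (1−δ):
22 ≥ 27(1−δ^4) + 9δ^4, so 18·δ^4 ≥ 5 and δ^4 ≥ 5/18.
δ ≥ (5/18)^(1/4) ≈ 0.726.

0.726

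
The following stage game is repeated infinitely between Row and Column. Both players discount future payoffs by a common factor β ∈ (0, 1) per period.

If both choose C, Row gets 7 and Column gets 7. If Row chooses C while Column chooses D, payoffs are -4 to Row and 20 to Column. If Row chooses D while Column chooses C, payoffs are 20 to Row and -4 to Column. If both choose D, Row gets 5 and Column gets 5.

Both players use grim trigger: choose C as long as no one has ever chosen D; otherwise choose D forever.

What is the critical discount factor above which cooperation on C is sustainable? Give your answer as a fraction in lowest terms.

13/15

Cooperation forever yields 7 each period: 7/(1−β).
Deviating yields 20 once, then 5 forever: 20 + 5β/(1−β).
No profitable deviation requires 7/(1−β) ≥ 20 + 5β/(1−β).
Multiplying by (1−β): 7 ≥ 20(1−β) + 5β = 20 − 15β.
So 15β ≥ 13, i.e. β ≥ 13/15.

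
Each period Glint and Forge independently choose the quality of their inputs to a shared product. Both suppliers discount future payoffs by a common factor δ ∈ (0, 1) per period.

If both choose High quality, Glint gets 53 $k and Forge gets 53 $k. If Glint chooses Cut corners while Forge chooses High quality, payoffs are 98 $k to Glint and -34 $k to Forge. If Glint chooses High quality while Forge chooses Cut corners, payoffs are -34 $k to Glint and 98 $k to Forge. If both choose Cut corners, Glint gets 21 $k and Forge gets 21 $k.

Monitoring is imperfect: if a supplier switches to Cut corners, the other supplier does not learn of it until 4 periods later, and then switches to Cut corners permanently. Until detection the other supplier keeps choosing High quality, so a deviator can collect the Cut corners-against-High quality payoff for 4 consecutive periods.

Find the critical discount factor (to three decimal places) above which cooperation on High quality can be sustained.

0.874

A deviator earns 98 for 4 periods, then 21 forever; cooperating earns 53 forever. Multiplying the IC by (1−δ):
53 ≥ 98(1−δ^4) + 21δ^4, so 77·δ^4 ≥ 45 and δ^4 ≥ 45/77.
δ ≥ (45/77)^(1/4) ≈ 0.874.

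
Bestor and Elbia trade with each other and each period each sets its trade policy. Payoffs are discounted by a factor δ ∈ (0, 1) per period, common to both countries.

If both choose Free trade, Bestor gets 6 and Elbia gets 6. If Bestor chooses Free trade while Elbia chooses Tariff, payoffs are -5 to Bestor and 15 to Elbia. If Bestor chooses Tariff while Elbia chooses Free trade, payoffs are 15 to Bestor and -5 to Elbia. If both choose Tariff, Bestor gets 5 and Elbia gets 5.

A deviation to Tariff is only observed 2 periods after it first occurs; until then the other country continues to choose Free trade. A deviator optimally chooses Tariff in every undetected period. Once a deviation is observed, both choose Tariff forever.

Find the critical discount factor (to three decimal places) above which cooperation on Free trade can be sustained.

0.949

A deviator earns 15 for 2 periods, then 5 forever; cooperating earns 6 forever. Multiplying the IC by (1−δ):
6 ≥ 15(1−δ^2) + 5δ^2, so 10·δ^2 ≥ 9 and δ^2 ≥ 9/10.
δ ≥ (9/10)^(1/2) ≈ 0.949.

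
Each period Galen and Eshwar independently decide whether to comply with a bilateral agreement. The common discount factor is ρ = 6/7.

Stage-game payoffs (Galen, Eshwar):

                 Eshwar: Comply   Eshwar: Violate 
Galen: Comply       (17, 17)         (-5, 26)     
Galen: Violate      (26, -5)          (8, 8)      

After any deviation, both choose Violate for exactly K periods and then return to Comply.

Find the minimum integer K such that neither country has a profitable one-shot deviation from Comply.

No profitable deviation requires (17−8)(ρ+…+ρ^K) ≥ 26−17, i.e. ρ+…+ρ^K ≥ 1 ≈ 1.0000.
With ρ = 6/7, the partial sums are K=1: 0.8571, K=2: 1.5918.
K = 2 is the first length at which the sum reaches 1.0000.

2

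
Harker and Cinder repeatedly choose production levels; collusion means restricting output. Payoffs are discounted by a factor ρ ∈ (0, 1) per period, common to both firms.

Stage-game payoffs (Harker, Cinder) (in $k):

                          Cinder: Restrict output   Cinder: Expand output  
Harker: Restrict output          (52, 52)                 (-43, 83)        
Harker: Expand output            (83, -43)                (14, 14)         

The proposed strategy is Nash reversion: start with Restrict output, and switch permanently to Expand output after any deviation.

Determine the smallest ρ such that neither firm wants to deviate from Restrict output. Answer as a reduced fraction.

Cooperation forever yields 52 each period: 52/(1−ρ).
Deviating yields 83 once, then 14 forever: 83 + 14ρ/(1−ρ).
No profitable deviation requires 52/(1−ρ) ≥ 83 + 14ρ/(1−ρ).
Multiplying by (1−ρ): 52 ≥ 83(1−ρ) + 14ρ = 83 − 69ρ.
So 69ρ ≥ 31, i.e. ρ ≥ 31/69.

31/69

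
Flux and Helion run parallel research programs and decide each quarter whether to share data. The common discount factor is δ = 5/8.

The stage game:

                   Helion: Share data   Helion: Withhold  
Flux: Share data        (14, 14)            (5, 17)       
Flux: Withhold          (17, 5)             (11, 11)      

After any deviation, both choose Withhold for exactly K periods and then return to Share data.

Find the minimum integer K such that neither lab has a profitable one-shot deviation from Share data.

Need Σ_{k=1}^{K} δ^k ≥ (17−14)/(14−11) = 1.0000 at δ = 5/8.
At K = 1 the sum is 0.6250 < 1.0000; at K = 2 it is 1.0156 ≥ 1.0000.
So the minimum punishment length is K = 2.

2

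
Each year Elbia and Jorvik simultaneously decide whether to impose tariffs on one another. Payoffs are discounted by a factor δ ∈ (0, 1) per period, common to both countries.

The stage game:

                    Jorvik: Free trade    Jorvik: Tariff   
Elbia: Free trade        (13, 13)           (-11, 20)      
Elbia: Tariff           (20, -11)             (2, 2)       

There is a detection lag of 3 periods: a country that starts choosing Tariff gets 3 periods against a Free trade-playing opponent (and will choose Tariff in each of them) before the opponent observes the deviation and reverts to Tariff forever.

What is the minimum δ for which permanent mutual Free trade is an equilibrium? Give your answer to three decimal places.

Deviating for the 3 undetected periods gains 20−13 = 7 per period over cooperation, then loses 13−2 = 11 per period forever once punishment starts.
Gain: 7(1 + δ + … + δ^2); loss: 11·δ^3/(1−δ).
No profitable deviation ⇔ 7(1−δ^3) ≤ 11·δ^3, i.e. δ^3 ≥ 7/(7+11) = 7/18.
Hence δ ≥ (7/18)^(1/3) ≈ 0.730.

0.730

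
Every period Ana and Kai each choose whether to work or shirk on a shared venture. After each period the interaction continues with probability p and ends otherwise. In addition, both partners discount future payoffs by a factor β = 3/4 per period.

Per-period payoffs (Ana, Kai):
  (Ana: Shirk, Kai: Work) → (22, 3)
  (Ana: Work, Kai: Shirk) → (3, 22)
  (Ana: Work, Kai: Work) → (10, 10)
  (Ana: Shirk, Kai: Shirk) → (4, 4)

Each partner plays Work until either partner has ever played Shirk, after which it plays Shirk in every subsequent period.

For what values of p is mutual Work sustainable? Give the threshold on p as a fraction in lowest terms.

With continuation probability p and discount β, the effective per-period discount factor is βp.
Grim-trigger IC: βp ≥ (22−10)/(22−4) = 2/3.
So p ≥ (2/3)/(3/4) = 8/9.

8/9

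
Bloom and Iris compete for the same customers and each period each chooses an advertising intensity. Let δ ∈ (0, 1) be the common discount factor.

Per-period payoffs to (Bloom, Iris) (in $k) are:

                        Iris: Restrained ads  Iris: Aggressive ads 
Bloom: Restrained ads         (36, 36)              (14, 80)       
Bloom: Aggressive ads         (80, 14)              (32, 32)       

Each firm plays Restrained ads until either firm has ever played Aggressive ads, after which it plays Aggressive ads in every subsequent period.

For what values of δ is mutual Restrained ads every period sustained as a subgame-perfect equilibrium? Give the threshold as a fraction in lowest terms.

11/12

Cooperation forever yields 36 each period: 36/(1−δ).
Deviating yields 80 once, then 32 forever: 80 + 32δ/(1−δ).
No profitable deviation requires 36/(1−δ) ≥ 80 + 32δ/(1−δ).
Multiplying by (1−δ): 36 ≥ 80(1−δ) + 32δ = 80 − 48δ.
So 48δ ≥ 44, i.e. δ ≥ 44/48 = 11/12.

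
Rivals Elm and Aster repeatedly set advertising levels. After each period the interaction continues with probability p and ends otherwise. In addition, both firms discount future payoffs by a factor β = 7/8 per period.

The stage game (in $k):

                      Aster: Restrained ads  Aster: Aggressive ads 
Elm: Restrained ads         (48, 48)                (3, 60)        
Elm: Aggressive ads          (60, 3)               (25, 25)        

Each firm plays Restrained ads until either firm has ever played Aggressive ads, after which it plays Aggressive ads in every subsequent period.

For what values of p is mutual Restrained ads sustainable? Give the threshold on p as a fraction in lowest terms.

96/245

Expected continuation weight on next period's payoff is β·p = 7/8·p, which plays the role of the discount factor.
Cooperation requires 7/8·p ≥ (60−48)/(60−25) = 12/35, hence p ≥ 96/245.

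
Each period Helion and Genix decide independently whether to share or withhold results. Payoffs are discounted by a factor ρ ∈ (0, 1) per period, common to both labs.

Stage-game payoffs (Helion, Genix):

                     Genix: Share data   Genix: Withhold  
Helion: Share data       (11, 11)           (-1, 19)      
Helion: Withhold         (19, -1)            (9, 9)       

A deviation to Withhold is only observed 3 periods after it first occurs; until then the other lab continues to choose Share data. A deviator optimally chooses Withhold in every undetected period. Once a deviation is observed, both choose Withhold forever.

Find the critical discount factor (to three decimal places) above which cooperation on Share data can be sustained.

Deviating for the 3 undetected periods gains 19−11 = 8 per period over cooperation, then loses 11−9 = 2 per period forever once punishment starts.
Gain: 8(1 + ρ + … + ρ^2); loss: 2·ρ^3/(1−ρ).
No profitable deviation ⇔ 8(1−ρ^3) ≤ 2·ρ^3, i.e. ρ^3 ≥ 8/(8+2) = 4/5.
Hence ρ ≥ (4/5)^(1/3) ≈ 0.928.

0.928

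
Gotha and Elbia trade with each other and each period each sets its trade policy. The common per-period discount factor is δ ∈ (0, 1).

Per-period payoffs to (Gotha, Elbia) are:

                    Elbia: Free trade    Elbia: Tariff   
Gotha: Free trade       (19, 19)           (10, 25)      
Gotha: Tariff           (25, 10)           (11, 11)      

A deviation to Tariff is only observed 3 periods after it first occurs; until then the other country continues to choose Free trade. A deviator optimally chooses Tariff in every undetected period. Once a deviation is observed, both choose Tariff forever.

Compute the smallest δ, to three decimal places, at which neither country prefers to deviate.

0.754

A deviator earns 25 for 3 periods, then 11 forever; cooperating earns 19 forever. Multiplying the IC by (1−δ):
19 ≥ 25(1−δ^3) + 11δ^3, so 14·δ^3 ≥ 6 and δ^3 ≥ 3/7.
δ ≥ (3/7)^(1/3) ≈ 0.754.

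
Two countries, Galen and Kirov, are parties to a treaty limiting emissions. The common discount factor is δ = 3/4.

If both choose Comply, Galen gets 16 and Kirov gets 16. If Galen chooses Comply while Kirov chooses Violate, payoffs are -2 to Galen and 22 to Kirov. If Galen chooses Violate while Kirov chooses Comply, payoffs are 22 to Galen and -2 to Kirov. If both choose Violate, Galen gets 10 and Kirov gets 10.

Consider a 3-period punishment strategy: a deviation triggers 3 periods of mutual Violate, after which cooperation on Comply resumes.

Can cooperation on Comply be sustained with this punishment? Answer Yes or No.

Yes

Comparing payoff streams over the 4 periods until play realigns: cooperate → 16(1+δ+…+δ^3); deviate → 22 + 10(δ+…+δ^3).
Cooperation is sustained iff (16−10)(δ+…+δ^3) ≥ 22−16.
δ+…+δ^3 = 3/4·(1−(3/4)^3)/(1−3/4) = 1.7344, and (22−16)/(16−10) = 1.0000.
1.7344 ≥ 1.0000, so cooperation is sustainable.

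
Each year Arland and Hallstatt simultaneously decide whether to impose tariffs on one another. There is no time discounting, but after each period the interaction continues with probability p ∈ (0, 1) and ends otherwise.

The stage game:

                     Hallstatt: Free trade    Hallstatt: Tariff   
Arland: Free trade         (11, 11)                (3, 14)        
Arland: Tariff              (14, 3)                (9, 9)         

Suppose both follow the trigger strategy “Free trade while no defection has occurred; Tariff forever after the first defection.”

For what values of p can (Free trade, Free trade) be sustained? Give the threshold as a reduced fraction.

3/5

With no time discounting, the continuation probability p plays the role of the discount factor.
Grim-trigger IC: 11/(1−p) ≥ 14 + 9p/(1−p) ⇒ p ≥ (14−11)/(14−9) = 3/5.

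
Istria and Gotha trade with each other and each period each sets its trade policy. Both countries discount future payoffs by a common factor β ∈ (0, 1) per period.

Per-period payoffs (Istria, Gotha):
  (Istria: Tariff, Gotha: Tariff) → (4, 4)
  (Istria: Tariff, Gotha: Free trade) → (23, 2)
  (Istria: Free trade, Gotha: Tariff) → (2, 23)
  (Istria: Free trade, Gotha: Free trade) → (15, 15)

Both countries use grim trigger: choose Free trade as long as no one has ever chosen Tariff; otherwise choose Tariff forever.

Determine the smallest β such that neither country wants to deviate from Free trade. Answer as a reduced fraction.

Under grim trigger the critical discount factor is (T−C)/(T−P) with T = 23, C = 15, P = 4.
β* = (23−15)/(23−4) = 8/19.

8/19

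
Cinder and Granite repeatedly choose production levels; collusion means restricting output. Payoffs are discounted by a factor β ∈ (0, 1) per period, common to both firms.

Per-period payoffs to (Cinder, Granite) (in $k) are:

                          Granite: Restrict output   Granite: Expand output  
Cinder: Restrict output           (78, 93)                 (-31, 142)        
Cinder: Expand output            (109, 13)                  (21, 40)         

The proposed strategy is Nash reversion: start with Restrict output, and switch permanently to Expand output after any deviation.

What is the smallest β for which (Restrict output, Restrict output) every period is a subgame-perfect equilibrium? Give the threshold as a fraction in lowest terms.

Cinder's threshold: (109−78)/(109−21) = 31/88.
Granite's threshold: (142−93)/(142−40) = 49/102.
31/88 < 49/102, so Granite binds and β* = 49/102.

49/102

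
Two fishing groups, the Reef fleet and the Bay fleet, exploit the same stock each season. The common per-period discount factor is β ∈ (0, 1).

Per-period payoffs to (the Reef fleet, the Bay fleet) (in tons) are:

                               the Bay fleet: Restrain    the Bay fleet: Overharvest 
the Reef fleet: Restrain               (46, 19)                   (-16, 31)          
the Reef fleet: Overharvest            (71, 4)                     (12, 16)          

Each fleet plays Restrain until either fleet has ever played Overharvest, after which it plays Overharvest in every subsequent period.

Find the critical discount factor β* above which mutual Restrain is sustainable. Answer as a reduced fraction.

4/5

the Reef fleet's threshold: (71−46)/(71−12) = 25/59.
the Bay fleet's threshold: (31−19)/(31−16) = 4/5.
25/59 < 4/5, so the Bay fleet binds and β* = 4/5.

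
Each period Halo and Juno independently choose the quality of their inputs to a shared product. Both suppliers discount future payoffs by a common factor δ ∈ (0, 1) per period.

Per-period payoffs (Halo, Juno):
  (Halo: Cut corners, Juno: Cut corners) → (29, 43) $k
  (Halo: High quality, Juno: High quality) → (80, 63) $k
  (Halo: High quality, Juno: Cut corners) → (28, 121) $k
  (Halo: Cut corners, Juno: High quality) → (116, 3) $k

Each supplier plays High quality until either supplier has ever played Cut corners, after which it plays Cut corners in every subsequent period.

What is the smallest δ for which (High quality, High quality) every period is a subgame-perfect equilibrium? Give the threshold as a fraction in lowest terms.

For Halo: deviation gain 116−80 = 36, per-period punishment loss 80−29 = 51. IC gives δ ≥ 36/87 = 12/29.
For Juno: gain 58, loss 20 per period, so δ ≥ 58/78 = 29/39.
The tighter constraint is Juno's, so cooperation needs δ ≥ 29/39.

29/39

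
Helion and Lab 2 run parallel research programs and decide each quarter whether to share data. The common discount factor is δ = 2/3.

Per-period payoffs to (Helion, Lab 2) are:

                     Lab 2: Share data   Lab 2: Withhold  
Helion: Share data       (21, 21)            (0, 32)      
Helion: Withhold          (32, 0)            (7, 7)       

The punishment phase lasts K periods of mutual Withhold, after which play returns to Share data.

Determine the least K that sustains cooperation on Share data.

2

IC: δ(1−δ^K)/(1−δ) ≥ (32−21)/(21−7) = 11/14.
With δ = 2/3: need 1 − δ^K ≥ 11/14·(1−2/3)/(2/3), i.e. δ^K ≤ 0.6071.
Since (2/3)^1 = 0.6667 and (2/3)^2 = 0.4444, the smallest such K is 2.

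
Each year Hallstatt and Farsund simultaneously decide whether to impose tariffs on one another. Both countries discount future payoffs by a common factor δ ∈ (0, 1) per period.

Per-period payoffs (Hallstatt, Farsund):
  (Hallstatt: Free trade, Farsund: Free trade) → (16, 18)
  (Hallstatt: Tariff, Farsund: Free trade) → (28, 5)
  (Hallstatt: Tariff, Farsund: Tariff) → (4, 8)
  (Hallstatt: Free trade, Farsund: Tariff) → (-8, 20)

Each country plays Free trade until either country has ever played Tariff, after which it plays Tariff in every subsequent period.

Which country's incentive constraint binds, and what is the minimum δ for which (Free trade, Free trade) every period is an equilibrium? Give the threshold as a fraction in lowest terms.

Hallstatt; δ ≥ 1/2

Hallstatt's threshold: (28−16)/(28−4) = 1/2.
Farsund's threshold: (20−18)/(20−8) = 1/6.
1/2 > 1/6, so Hallstatt binds and δ* = 1/2.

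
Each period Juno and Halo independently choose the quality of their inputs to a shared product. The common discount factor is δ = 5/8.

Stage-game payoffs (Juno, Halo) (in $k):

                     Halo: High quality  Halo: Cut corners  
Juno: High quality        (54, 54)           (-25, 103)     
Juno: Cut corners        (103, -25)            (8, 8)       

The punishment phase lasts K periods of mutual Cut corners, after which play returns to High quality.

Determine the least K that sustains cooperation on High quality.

3

IC: δ(1−δ^K)/(1−δ) ≥ (103−54)/(54−8) = 49/46.
With δ = 5/8: need 1 − δ^K ≥ 49/46·(1−5/8)/(5/8), i.e. δ^K ≤ 0.3609.
Since (5/8)^2 = 0.3906 and (5/8)^3 = 0.2441, the smallest such K is 3.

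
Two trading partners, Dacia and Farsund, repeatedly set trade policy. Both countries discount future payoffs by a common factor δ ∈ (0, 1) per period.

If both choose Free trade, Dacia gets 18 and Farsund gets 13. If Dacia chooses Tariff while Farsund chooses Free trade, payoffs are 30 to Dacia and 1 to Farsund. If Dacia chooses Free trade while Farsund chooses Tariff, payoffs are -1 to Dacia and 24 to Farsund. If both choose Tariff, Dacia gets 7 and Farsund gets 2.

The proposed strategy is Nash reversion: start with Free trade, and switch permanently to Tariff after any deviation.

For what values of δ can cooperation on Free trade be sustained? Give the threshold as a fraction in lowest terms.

12/23

Dacia's threshold: (30−18)/(30−7) = 12/23.
Farsund's threshold: (24−13)/(24−2) = 1/2.
12/23 > 1/2, so Dacia binds and δ* = 12/23.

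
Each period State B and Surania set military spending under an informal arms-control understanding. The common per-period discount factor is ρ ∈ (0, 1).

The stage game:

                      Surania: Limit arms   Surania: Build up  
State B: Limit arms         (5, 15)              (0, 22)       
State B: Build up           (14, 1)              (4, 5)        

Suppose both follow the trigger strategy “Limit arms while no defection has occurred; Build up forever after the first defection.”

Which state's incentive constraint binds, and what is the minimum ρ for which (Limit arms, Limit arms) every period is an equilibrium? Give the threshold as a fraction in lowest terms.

State B's threshold: (14−5)/(14−4) = 9/10.
Surania's threshold: (22−15)/(22−5) = 7/17.
9/10 > 7/17, so State B binds and ρ* = 9/10.

State B; ρ ≥ 9/10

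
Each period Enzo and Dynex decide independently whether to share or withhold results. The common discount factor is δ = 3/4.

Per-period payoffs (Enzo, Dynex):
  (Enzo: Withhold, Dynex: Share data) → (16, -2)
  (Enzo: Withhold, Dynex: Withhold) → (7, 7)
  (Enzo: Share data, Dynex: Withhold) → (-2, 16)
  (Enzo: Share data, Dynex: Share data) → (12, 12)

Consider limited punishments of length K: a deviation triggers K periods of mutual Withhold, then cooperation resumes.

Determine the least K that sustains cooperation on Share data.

2

IC: δ(1−δ^K)/(1−δ) ≥ (16−12)/(12−7) = 4/5.
With δ = 3/4: need 1 − δ^K ≥ 4/5·(1−3/4)/(3/4), i.e. δ^K ≤ 0.7333.
Since (3/4)^1 = 0.7500 and (3/4)^2 = 0.5625, the smallest such K is 2.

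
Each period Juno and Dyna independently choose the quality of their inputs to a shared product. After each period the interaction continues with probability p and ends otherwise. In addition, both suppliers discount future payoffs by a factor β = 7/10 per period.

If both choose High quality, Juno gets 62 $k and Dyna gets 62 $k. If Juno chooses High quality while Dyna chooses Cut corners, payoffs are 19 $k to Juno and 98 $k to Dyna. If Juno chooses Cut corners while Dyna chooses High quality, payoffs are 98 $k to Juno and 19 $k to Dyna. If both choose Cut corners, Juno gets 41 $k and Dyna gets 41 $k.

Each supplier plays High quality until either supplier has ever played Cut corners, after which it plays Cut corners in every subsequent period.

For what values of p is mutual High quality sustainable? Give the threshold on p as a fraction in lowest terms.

120/133

With continuation probability p and discount β, the effective per-period discount factor is βp.
Grim-trigger IC: βp ≥ (98−62)/(98−41) = 12/19.
So p ≥ (12/19)/(7/10) = 120/133.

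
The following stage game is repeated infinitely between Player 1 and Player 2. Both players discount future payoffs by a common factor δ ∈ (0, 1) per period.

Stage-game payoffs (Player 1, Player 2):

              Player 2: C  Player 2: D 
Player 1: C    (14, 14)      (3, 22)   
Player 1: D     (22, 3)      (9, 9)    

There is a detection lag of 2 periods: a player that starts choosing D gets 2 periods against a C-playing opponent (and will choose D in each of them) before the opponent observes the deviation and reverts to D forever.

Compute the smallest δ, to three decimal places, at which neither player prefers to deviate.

A deviator earns 22 for 2 periods, then 9 forever; cooperating earns 14 forever. Multiplying the IC by (1−δ):
14 ≥ 22(1−δ^2) + 9δ^2, so 13·δ^2 ≥ 8 and δ^2 ≥ 8/13.
δ ≥ (8/13)^(1/2) ≈ 0.784.

0.784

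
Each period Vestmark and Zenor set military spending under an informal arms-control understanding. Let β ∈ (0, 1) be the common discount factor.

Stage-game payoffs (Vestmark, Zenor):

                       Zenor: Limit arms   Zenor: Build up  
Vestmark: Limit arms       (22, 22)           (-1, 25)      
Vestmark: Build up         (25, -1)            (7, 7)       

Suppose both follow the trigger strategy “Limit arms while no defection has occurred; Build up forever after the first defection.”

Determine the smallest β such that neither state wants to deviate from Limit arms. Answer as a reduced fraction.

1/6

Under grim trigger the critical discount factor is (T−C)/(T−P) with T = 25, C = 22, P = 7.
β* = (25−22)/(25−7) = 3/18 = 1/6.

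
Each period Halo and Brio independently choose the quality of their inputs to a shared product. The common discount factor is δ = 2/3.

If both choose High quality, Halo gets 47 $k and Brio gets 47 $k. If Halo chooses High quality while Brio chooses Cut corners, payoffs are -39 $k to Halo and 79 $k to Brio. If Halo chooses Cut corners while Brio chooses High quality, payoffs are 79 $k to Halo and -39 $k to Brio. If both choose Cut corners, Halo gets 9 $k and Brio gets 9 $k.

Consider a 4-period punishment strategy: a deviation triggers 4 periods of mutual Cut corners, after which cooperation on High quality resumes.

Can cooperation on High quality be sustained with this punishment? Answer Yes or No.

Yes

Comparing payoff streams over the 5 periods until play realigns: cooperate → 47(1+δ+…+δ^4); deviate → 79 + 9(δ+…+δ^4).
Cooperation is sustained iff (47−9)(δ+…+δ^4) ≥ 79−47.
δ+…+δ^4 = 2/3·(1−(2/3)^4)/(1−2/3) = 1.6049, and (79−47)/(47−9) = 0.8421.
1.6049 ≥ 0.8421, so cooperation is sustainable.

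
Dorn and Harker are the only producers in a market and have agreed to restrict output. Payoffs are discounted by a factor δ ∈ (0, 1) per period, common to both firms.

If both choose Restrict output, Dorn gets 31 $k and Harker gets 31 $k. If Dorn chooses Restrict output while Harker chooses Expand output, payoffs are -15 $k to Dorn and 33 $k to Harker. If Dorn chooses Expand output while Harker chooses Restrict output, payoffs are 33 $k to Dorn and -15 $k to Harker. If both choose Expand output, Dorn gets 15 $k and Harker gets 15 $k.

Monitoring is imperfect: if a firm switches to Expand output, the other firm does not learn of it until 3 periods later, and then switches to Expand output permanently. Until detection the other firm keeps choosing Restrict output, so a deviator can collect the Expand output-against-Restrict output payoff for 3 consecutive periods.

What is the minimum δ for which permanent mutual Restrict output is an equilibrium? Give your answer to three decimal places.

0.481

Deviating for the 3 undetected periods gains 33−31 = 2 per period over cooperation, then loses 31−15 = 16 per period forever once punishment starts.
Gain: 2(1 + δ + … + δ^2); loss: 16·δ^3/(1−δ).
No profitable deviation ⇔ 2(1−δ^3) ≤ 16·δ^3, i.e. δ^3 ≥ 2/(2+16) = 1/9.
Hence δ ≥ (1/9)^(1/3) ≈ 0.481.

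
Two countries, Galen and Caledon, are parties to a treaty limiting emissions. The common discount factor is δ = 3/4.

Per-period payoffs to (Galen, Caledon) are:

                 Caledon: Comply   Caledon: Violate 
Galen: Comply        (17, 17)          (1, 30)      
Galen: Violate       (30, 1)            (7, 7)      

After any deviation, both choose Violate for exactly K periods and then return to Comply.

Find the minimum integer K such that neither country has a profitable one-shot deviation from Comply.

2

Need Σ_{k=1}^{K} δ^k ≥ (30−17)/(17−7) = 1.3000 at δ = 3/4.
At K = 1 the sum is 0.7500 < 1.3000; at K = 2 it is 1.3125 ≥ 1.3000.
So the minimum punishment length is K = 2.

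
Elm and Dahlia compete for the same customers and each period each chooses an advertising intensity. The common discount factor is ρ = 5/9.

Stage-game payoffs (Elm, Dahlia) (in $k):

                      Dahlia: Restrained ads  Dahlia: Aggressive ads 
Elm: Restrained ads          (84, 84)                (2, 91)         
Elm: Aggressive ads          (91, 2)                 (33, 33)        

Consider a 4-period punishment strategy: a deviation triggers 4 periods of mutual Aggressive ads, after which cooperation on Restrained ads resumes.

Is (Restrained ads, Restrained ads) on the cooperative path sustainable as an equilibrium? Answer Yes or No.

Yes

Comparing payoff streams over the 5 periods until play realigns: cooperate → 84(1+ρ+…+ρ^4); deviate → 91 + 33(ρ+…+ρ^4).
Cooperation is sustained iff (84−33)(ρ+…+ρ^4) ≥ 91−84.
ρ+…+ρ^4 = 5/9·(1−(5/9)^4)/(1−5/9) = 1.1309, and (91−84)/(84−33) = 0.1373.
1.1309 ≥ 0.1373, so cooperation is sustainable.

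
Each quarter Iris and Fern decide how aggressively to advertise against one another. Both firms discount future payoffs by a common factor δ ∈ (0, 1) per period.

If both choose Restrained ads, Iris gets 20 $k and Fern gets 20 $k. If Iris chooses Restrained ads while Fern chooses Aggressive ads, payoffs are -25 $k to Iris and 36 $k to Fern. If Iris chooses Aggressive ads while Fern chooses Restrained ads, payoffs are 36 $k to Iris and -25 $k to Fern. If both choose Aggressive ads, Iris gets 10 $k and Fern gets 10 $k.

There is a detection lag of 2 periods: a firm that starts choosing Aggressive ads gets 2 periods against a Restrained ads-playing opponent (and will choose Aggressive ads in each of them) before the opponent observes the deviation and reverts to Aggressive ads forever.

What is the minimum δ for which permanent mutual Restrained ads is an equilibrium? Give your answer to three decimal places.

0.784

Deviating for the 2 undetected periods gains 36−20 = 16 per period over cooperation, then loses 20−10 = 10 per period forever once punishment starts.
Gain: 16(1 + δ + … + δ^1); loss: 10·δ^2/(1−δ).
No profitable deviation ⇔ 16(1−δ^2) ≤ 10·δ^2, i.e. δ^2 ≥ 16/(16+10) = 8/13.
Hence δ ≥ (8/13)^(1/2) ≈ 0.784.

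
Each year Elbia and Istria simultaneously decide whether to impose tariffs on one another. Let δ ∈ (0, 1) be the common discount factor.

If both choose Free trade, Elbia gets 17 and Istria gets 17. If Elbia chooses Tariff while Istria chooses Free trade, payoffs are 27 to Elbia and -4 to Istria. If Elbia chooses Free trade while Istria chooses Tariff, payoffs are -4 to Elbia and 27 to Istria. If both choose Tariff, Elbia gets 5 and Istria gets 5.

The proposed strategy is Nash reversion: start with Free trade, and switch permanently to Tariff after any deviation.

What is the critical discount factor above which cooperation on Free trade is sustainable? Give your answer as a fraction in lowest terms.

5/11

Cooperation forever yields 17 each period: 17/(1−δ).
Deviating yields 27 once, then 5 forever: 27 + 5δ/(1−δ).
No profitable deviation requires 17/(1−δ) ≥ 27 + 5δ/(1−δ).
Multiplying by (1−δ): 17 ≥ 27(1−δ) + 5δ = 27 − 22δ.
So 22δ ≥ 10, i.e. δ ≥ 10/22 = 5/11.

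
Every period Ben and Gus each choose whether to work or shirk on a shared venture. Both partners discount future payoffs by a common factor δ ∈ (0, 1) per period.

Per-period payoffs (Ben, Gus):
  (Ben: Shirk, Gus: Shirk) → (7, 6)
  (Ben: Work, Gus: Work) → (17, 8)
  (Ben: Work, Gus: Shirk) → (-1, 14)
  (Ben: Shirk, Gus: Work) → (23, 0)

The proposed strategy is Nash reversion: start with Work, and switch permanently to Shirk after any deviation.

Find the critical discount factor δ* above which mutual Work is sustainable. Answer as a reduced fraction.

3/4

For Ben: deviation gain 23−17 = 6, per-period punishment loss 17−7 = 10. IC gives δ ≥ 6/16 = 3/8.
For Gus: gain 6, loss 2 per period, so δ ≥ 6/8 = 3/4.
The tighter constraint is Gus's, so cooperation needs δ ≥ 3/4.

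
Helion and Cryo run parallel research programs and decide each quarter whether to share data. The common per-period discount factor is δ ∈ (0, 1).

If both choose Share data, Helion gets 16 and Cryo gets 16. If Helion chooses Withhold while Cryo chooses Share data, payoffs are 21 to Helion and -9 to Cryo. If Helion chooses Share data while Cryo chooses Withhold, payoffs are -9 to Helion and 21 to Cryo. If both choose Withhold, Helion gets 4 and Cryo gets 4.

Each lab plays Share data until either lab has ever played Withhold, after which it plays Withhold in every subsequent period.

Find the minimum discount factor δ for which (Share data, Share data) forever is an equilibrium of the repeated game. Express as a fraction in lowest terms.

5/17

16/(1−δ) ≥ 21 + 4δ/(1−δ)
16 ≥ 21 − 17δ
δ ≥ 5/17.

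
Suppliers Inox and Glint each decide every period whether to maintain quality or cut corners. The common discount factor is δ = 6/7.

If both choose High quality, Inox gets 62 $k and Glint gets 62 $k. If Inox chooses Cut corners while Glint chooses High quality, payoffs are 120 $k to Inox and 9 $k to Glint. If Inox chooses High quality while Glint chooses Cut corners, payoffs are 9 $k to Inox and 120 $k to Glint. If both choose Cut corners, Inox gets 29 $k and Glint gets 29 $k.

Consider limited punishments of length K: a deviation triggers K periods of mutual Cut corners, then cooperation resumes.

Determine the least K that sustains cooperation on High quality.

3

Need Σ_{k=1}^{K} δ^k ≥ (120−62)/(62−29) = 1.7576 at δ = 6/7.
At K = 2 the sum is 1.5918 < 1.7576; at K = 3 it is 2.2216 ≥ 1.7576.
So the minimum punishment length is K = 3.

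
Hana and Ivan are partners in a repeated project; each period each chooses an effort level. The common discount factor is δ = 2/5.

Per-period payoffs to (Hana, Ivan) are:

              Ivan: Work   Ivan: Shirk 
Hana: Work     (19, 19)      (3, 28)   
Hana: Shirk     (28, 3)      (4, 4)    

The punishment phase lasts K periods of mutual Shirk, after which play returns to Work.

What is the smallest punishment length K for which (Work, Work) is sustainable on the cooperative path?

3

Need Σ_{k=1}^{K} δ^k ≥ (28−19)/(19−4) = 0.6000 at δ = 2/5.
At K = 2 the sum is 0.5600 < 0.6000; at K = 3 it is 0.6240 ≥ 0.6000.
So the minimum punishment length is K = 3.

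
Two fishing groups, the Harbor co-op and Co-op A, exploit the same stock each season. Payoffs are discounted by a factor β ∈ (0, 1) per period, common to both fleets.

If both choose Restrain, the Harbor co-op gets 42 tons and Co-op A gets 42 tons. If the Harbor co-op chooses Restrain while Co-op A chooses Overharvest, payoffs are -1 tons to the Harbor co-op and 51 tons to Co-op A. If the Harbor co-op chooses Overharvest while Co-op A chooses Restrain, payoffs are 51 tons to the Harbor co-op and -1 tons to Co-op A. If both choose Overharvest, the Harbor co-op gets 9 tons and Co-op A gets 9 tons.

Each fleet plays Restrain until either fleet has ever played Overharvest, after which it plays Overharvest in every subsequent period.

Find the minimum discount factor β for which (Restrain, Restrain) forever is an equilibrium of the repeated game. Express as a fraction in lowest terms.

3/14

One-period gain from deviating is 51 − 42 = 9. The loss is 42 − 9 = 33 in every subsequent period, with present value 33·β/(1−β).
Deviation is unprofitable when 33·β/(1−β) ≥ 9, i.e. β/(1−β) ≥ 3/11.
Equivalently β ≥ 9/(9+33) = 3/14.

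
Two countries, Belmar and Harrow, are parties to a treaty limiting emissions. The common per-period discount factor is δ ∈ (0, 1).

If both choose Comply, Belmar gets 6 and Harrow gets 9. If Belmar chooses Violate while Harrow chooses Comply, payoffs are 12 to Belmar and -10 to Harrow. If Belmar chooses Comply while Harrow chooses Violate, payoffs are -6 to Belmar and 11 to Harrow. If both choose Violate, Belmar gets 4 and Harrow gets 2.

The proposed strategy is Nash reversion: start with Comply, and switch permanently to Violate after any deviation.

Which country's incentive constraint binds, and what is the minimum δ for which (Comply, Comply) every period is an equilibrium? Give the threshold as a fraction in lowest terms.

Belmar: cooperation gives 6 each period; deviation gives 12 once then 4 forever.
  6/(1−δ) ≥ 12 + 4δ/(1−δ) ⇒ δ ≥ 6/8 = 3/4.
Harrow: cooperation gives 9 each period; deviation gives 11 once then 2 forever.
  δ ≥ 2/9.
Both must hold, so the binding constraint is Belmar's: δ ≥ 3/4.

Belmar; δ ≥ 3/4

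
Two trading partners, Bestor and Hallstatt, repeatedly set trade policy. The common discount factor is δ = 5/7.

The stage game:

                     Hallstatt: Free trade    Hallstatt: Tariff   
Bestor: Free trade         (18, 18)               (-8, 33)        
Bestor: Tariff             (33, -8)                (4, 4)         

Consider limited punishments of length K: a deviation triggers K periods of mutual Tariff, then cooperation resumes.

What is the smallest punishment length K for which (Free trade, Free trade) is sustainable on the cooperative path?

Need Σ_{k=1}^{K} δ^k ≥ (33−18)/(18−4) = 1.0714 at δ = 5/7.
At K = 1 the sum is 0.7143 < 1.0714; at K = 2 it is 1.2245 ≥ 1.0714.
So the minimum punishment length is K = 2.

2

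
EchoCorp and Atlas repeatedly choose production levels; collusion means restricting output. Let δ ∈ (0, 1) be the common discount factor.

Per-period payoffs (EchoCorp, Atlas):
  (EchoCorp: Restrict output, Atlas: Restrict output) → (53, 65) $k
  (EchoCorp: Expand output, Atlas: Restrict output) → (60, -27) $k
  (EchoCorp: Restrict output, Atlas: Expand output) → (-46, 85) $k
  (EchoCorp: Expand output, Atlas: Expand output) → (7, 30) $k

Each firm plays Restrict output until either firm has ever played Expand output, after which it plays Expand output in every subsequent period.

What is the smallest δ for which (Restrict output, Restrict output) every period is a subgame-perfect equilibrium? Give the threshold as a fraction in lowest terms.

4/11

EchoCorp's threshold: (60−53)/(60−7) = 7/53.
Atlas's threshold: (85−65)/(85−30) = 4/11.
7/53 < 4/11, so Atlas binds and δ* = 4/11.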